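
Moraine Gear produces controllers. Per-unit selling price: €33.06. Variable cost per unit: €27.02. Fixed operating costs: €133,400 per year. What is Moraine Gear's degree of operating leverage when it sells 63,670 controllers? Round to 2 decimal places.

1.53

At 63,670 units, contribution = 63,670 × €6.04 = €384,566.80.
Operating income = contribution − fixed costs = €384,566.80 − €133,400 = €251,166.80.
So DOL = total CM / EBIT = €384,566.80 / €251,166.80 = 1.5311.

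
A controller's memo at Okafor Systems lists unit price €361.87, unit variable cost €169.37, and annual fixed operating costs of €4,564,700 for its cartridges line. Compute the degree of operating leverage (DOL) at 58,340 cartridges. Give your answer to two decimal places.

1.68

Total contribution margin = 58,340 × €192.50 = €11,230,450.00.
Operating income = contribution − fixed costs = €11,230,450.00 − €4,564,700 = €6,665,750.00.
Degree of operating leverage = €11,230,450.00 / €6,665,750.00 = 1.6848.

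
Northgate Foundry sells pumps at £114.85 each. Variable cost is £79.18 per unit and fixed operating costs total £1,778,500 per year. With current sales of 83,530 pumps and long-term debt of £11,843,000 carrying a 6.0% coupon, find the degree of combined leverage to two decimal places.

Total contribution margin = 83,530 × £35.67 = £2,979,515.10.
Subtracting fixed costs: EBIT = £2,979,515.10 − £1,778,500 = £1,201,015.10. Interest = £710,580.00.
DOL = £2,979,515.10 ÷ £1,201,015.10 = 2.4808; DFL = £1,201,015.10 ÷ £490,435.10 = 2.4489.
DCL = DOL × DFL = 2.4808 × 2.4489 = 6.0752.

6.08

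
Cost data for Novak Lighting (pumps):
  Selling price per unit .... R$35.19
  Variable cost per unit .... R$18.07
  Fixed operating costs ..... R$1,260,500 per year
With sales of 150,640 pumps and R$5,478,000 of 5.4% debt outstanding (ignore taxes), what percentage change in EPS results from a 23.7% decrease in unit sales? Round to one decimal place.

-59.8%

Total contribution margin = 150,640 × R$17.12 = R$2,578,956.80.
Subtracting fixed costs: EBIT = R$2,578,956.80 − R$1,260,500 = R$1,318,456.80.
Interest = R$295,812.00, so EBIT − I = R$1,022,644.80.
Degree of combined leverage = contribution ÷ (EBIT − I) = R$2,578,956.80 ÷ R$1,022,644.80 = 2.5219.
%ΔEPS = DCL × %ΔSales = 2.5219 × -23.7% = -59.8%.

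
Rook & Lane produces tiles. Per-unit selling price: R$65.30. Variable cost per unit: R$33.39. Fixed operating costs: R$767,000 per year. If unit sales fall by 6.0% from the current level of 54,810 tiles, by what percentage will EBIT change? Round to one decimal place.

-10.7%

Contribution at this volume is 54,810 × R$31.91 = R$1,748,987.10.
EBIT = R$1,748,987.10 − R$767,000 = R$981,987.10.
So DOL = total CM / EBIT = R$1,748,987.10 / R$981,987.10 = 1.7811.
%ΔEBIT = DOL × %ΔSales = 1.7811 × -6.0% = -10.7%.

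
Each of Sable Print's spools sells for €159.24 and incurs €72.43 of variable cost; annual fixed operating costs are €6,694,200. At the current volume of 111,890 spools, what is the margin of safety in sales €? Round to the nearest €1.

Unit CM = price − variable cost = €159.24 − €72.43 = €86.81. Break-even units = €6,694,200 ÷ €86.81 = 77,113.24; break-even revenue = 77,113.24 × €159.24 = €12,279,511.67.
Current sales = 111,890 × €159.24 = €17,817,363.60.
Margin of safety = €17,817,363.60 − €12,279,511.67 = €5,537,852.

€5,537,852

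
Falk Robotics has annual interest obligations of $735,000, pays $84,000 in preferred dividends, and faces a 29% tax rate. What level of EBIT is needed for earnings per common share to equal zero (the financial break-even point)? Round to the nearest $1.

$853,310

Grossing the preferred dividend up to pre-tax terms: $84,000 / (1 − 0.29) = $118,309.86.
EPS = 0 when EBIT covers interest plus the pre-tax preferred burden: $735,000 + $118,309.86 = $853,309.86.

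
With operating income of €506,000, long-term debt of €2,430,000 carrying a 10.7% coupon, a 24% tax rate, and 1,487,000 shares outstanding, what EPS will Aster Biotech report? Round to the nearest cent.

Pre-tax income = €506,000 − €260,010.00 = €245,990.00.
After tax at 24%: net income = €245,990.00 × 0.76 = €186,952.40.
EPS = €186,952.40 ÷ 1,487,000 = €0.13.

€0.13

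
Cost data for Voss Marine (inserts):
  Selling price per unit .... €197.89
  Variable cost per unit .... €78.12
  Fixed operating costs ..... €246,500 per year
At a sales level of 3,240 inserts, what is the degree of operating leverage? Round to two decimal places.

At 3,240 units, contribution = 3,240 × €119.77 = €388,054.80.
Operating income = contribution − fixed costs = €388,054.80 − €246,500 = €141,554.80.
Degree of operating leverage = €388,054.80 / €141,554.80 = 2.7414.

2.74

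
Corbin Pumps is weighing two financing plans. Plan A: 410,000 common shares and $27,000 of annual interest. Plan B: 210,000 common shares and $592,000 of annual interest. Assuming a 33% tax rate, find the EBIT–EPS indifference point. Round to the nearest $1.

$1,185,250

At indifference, (EBIT − 27,000)(1 − t)/410,000 = (EBIT − 592,000)(1 − t)/210,000.
Cancelling (1 − t) and cross-multiplying: 210,000·(EBIT − 27,000) = 410,000·(EBIT − 592,000).
Solving, EBIT = (592,000·410,000 − 27,000·210,000) / (410,000 − 210,000) = 237,050,000,000 / 200,000 = 1,185,250.00.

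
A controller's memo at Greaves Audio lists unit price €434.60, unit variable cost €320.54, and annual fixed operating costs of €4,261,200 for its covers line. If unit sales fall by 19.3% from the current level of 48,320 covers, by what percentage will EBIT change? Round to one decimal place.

Contribution at this volume is 48,320 × €114.06 = €5,511,379.20.
Subtracting fixed costs: EBIT = €5,511,379.20 − €4,261,200 = €1,250,179.20.
Degree of operating leverage = €5,511,379.20 / €1,250,179.20 = 4.4085.
%ΔEBIT = DOL × %ΔSales = 4.4085 × -19.3% = -85.1%.

-85.1%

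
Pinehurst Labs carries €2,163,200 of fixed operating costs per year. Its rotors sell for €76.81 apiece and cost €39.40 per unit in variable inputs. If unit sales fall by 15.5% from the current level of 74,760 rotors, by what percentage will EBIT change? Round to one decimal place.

Contribution at this volume is 74,760 × €37.41 = €2,796,771.60.
Subtracting fixed costs: EBIT = €2,796,771.60 − €2,163,200 = €633,571.60.
DOL = contribution ÷ EBIT = €2,796,771.60 ÷ €633,571.60 = 4.4143.
So EBIT moves 4.4143 × (-15.5%) = -68.4%.

-68.4%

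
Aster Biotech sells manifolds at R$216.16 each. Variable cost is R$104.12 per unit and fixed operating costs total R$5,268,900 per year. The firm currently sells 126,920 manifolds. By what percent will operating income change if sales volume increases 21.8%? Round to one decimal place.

+34.6%

Total contribution margin = 126,920 × R$112.04 = R$14,220,116.80.
EBIT = R$14,220,116.80 − R$5,268,900 = R$8,951,216.80.
So DOL = total CM / EBIT = R$14,220,116.80 / R$8,951,216.80 = 1.5886.
%ΔEBIT = DOL × %ΔSales = 1.5886 × +21.8% = +34.6%.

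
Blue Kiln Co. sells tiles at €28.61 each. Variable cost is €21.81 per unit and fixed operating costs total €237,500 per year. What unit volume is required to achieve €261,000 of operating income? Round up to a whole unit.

Contribution margin per unit = €28.61 − €21.81 = €6.80.
Required volume = (fixed costs + target profit) ÷ CM = (€237,500 + €261,000) ÷ €6.80 = 73,308.82, so 73,309 tiles.

73,309 tiles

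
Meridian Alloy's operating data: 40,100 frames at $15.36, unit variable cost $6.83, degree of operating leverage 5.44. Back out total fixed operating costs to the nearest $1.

$279,176

Total contribution margin = 40,100 × $8.53 = $342,053.00.
DOL = contribution / EBIT, so EBIT = $342,053.00 / 5.44 = $62,877.39.
And FC = contribution − EBIT = $342,053.00 − $62,877.39 = $279,176.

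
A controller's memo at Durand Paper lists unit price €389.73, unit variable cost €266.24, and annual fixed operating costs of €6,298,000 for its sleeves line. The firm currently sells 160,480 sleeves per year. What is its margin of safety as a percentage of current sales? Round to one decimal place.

68.2%

Unit CM = price − variable cost = €389.73 − €266.24 = €123.49. Break-even units = €6,298,000 ÷ €123.49 = 51,000.08; break-even revenue = 51,000.08 × €389.73 = €19,876,261.56.
Actual sales revenue = 160,480 × €389.73 = €62,543,870.40.
Margin of safety = (€62,543,870.40 − €19,876,261.56) ÷ €62,543,870.40 = 68.2%.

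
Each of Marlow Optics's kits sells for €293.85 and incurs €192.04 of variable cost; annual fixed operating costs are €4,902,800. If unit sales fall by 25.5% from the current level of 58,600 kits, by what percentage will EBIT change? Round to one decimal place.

Contribution at this volume is 58,600 × €101.81 = €5,966,066.00.
Operating income = contribution − fixed costs = €5,966,066.00 − €4,902,800 = €1,063,266.00.
Degree of operating leverage = €5,966,066.00 / €1,063,266.00 = 5.6111.
%ΔEBIT = DOL × %ΔSales = 5.6111 × -25.5% = -143.1%.

-143.1%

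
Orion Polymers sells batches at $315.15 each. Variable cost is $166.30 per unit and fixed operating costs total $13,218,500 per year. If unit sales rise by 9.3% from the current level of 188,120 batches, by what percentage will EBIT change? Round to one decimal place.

+17.6%

At 188,120 units, contribution = 188,120 × $148.85 = $28,001,662.00.
Operating income = contribution − fixed costs = $28,001,662.00 − $13,218,500 = $14,783,162.00.
Degree of operating leverage = $28,001,662.00 / $14,783,162.00 = 1.8942.
Operating income changes by 1.8942 × +9.3% = +17.6%.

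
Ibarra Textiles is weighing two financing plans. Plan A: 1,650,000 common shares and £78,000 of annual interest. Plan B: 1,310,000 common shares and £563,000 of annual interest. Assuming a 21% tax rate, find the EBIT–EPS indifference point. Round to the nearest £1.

£2,431,676

At indifference, (EBIT − 78,000)(1 − t)/1,650,000 = (EBIT − 563,000)(1 − t)/1,310,000.
Cancelling (1 − t) and cross-multiplying: 1,310,000·(EBIT − 78,000) = 1,650,000·(EBIT − 563,000).
Solving, EBIT = (563,000·1,650,000 − 78,000·1,310,000) / (1,650,000 − 1,310,000) = 826,770,000,000 / 340,000 = 2,431,676.47.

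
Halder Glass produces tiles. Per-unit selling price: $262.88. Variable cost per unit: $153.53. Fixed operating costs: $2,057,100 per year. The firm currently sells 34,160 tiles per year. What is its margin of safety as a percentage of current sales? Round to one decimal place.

Each unit contributes $262.88 − $153.53 = $109.35. Break-even units = $2,057,100 ÷ $109.35 = 18,812.07; break-even revenue = 18,812.07 × $262.88 = $4,945,317.31.
Current sales = 34,160 × $262.88 = $8,979,980.80.
Margin of safety = ($8,979,980.80 − $4,945,317.31) ÷ $8,979,980.80 = 44.9%.

44.9%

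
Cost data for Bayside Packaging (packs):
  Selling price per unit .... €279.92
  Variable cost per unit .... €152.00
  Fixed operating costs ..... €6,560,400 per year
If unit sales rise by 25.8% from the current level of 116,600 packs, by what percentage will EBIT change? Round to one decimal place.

+46.1%

Contribution at this volume is 116,600 × €127.92 = €14,915,472.00.
Operating income = contribution − fixed costs = €14,915,472.00 − €6,560,400 = €8,355,072.00.
DOL = contribution ÷ EBIT = €14,915,472.00 ÷ €8,355,072.00 = 1.7852.
%ΔEBIT = DOL × %ΔSales = 1.7852 × +25.8% = +46.1%.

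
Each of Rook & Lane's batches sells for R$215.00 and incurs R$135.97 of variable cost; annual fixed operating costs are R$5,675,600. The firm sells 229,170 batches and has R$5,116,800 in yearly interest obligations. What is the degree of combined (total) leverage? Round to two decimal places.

Total contribution margin = 229,170 × R$79.03 = R$18,111,305.10.
Operating income = contribution − fixed costs = R$18,111,305.10 − R$5,675,600 = R$12,435,705.10. Interest = R$5,116,800.00, so EBIT − I = R$7,318,905.10.
DCL = contribution ÷ (EBIT − I) = R$18,111,305.10 ÷ R$7,318,905.10 = 2.4746.

2.47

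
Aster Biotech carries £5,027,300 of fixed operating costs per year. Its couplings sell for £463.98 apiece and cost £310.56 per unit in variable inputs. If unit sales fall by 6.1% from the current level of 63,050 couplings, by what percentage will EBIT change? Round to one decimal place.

At 63,050 units, contribution = 63,050 × £153.42 = £9,673,131.00.
Operating income = contribution − fixed costs = £9,673,131.00 − £5,027,300 = £4,645,831.00.
DOL = contribution ÷ EBIT = £9,673,131.00 ÷ £4,645,831.00 = 2.0821.
%ΔEBIT = DOL × %ΔSales = 2.0821 × -6.1% = -12.7%.

-12.7%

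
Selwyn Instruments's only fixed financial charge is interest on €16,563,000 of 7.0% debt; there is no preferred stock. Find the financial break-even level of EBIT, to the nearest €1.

€1,159,410

Annual interest = 7.0% × €16,563,000 = €1,159,410.00.
Without preferred stock the financial break-even is simply EBIT = interest = €1,159,410.00.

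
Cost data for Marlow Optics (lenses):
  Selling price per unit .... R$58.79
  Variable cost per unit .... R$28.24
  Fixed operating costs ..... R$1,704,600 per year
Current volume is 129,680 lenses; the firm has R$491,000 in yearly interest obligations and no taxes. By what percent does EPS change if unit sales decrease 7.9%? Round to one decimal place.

At 129,680 units, contribution = 129,680 × R$30.55 = R$3,961,724.00.
Subtracting fixed costs: EBIT = R$3,961,724.00 − R$1,704,600 = R$2,257,124.00.
Interest = R$491,000.00, so EBIT − I = R$1,766,124.00.
Degree of combined leverage = contribution ÷ (EBIT − I) = R$3,961,724.00 ÷ R$1,766,124.00 = 2.2432.
EPS therefore changes by 2.2432 × (-7.9%) = -17.7%.

-17.7%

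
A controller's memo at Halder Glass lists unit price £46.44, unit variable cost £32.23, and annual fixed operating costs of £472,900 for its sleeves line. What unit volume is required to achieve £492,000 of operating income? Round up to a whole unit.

67,903 sleeves

Contribution margin per unit = £46.44 − £32.23 = £14.21.
Units = (FC + target) / CM = (£472,900 + £492,000) / £14.21 = 67,902.89, so 67,903 sleeves.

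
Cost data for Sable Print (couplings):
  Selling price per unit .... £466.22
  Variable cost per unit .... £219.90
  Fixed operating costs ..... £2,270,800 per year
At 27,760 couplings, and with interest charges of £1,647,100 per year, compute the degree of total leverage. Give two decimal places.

2.34

Total contribution margin = 27,760 × £246.32 = £6,837,843.20.
EBIT = £6,837,843.20 − £2,270,800 = £4,567,043.20. Interest = £1,647,100.00, so EBIT − I = £2,919,943.20.
DCL = contribution ÷ (EBIT − I) = £6,837,843.20 ÷ £2,919,943.20 = 2.3418.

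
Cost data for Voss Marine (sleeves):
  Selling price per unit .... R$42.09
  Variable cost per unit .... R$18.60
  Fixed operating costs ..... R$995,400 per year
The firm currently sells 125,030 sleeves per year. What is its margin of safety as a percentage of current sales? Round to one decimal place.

Unit CM = price − variable cost = R$42.09 − R$18.60 = R$23.49. Break-even units = R$995,400 ÷ R$23.49 = 42,375.48; break-even revenue = 42,375.48 × R$42.09 = R$1,783,583.91.
Current sales = 125,030 × R$42.09 = R$5,262,512.70.
Margin of safety = (R$5,262,512.70 − R$1,783,583.91) ÷ R$5,262,512.70 = 66.1%.

66.1%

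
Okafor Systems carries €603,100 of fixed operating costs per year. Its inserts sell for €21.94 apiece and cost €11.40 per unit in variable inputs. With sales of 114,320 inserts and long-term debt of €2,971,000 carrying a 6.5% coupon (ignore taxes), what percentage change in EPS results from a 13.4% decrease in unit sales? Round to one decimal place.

-39.5%

At 114,320 units, contribution = 114,320 × €10.54 = €1,204,932.80.
Subtracting fixed costs: EBIT = €1,204,932.80 − €603,100 = €601,832.80.
Interest = €193,115.00, so EBIT − I = €408,717.80.
DCL = total CM / (EBIT − I) = €1,204,932.80 / €408,717.80 = 2.9481.
%ΔEPS = DCL × %ΔSales = 2.9481 × -13.4% = -39.5%.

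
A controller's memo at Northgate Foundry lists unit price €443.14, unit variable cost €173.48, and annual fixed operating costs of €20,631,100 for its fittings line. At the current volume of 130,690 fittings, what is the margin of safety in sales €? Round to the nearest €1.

€24,010,289

Unit CM = price − variable cost = €443.14 − €173.48 = €269.66. Break-even units = €20,631,100 ÷ €269.66 = 76,507.82; break-even revenue = 76,507.82 × €443.14 = €33,903,677.42.
Current sales = 130,690 × €443.14 = €57,913,966.60.
Margin of safety = €57,913,966.60 − €33,903,677.42 = €24,010,289.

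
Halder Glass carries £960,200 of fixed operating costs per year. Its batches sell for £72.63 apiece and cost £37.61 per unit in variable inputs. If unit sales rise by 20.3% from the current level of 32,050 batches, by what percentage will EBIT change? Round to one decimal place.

+140.5%

At 32,050 units, contribution = 32,050 × £35.02 = £1,122,391.00.
EBIT = £1,122,391.00 − £960,200 = £162,191.00.
DOL = contribution ÷ EBIT = £1,122,391.00 ÷ £162,191.00 = 6.9202.
Operating income changes by 6.9202 × +20.3% = +140.5%.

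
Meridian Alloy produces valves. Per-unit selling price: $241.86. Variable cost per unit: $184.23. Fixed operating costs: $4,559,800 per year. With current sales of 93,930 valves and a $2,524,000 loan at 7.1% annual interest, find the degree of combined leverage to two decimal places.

Total contribution margin = 93,930 × $57.63 = $5,413,185.90.
Subtracting fixed costs: EBIT = $5,413,185.90 − $4,559,800 = $853,385.90. Interest = $179,204.00, so EBIT − I = $674,181.90.
Degree of total leverage = total CM / (EBIT − interest) = $5,413,185.90 / $674,181.90 = 8.0293.

8.03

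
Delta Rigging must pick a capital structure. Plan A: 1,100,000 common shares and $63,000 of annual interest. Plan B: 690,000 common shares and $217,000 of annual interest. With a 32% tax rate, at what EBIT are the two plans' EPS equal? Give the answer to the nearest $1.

$476,171

Set EPS_A = EPS_B: (EBIT − $63,000)(1 − 0.32) ÷ 1,100,000 = (EBIT − $217,000)(1 − 0.32) ÷ 690,000.
The (1 − t) factor cancels: (EBIT − 63,000) × 690,000 = (EBIT − 217,000) × 1,100,000.
EBIT × (1,100,000 − 690,000) = 217,000 × 1,100,000 − 63,000 × 690,000 = 195,230,000,000, so EBIT = 195,230,000,000 ÷ 410,000 = 476,170.73.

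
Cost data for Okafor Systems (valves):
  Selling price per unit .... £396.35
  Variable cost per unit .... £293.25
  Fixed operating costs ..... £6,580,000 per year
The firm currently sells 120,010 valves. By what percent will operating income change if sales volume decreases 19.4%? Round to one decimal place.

Total contribution margin = 120,010 × £103.10 = £12,373,031.00.
Operating income = contribution − fixed costs = £12,373,031.00 − £6,580,000 = £5,793,031.00.
DOL = contribution ÷ EBIT = £12,373,031.00 ÷ £5,793,031.00 = 2.1358.
Operating income changes by 2.1358 × -19.4% = -41.4%.

-41.4%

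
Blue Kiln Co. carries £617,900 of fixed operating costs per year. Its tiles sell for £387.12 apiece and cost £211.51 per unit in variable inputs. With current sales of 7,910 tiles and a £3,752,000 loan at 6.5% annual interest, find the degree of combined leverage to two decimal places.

Total contribution margin = 7,910 × £175.61 = £1,389,075.10.
Subtracting fixed costs: EBIT = £1,389,075.10 − £617,900 = £771,175.10. Interest = £243,880.00, so EBIT − I = £527,295.10.
DCL = contribution ÷ (EBIT − I) = £1,389,075.10 ÷ £527,295.10 = 2.6343.

2.63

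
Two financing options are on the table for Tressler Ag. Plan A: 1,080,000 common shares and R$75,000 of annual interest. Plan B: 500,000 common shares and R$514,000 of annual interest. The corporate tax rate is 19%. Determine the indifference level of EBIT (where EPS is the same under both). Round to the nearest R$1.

R$892,448

At indifference, (EBIT − 75,000)(1 − t)/1,080,000 = (EBIT − 514,000)(1 − t)/500,000.
Cancelling (1 − t) and cross-multiplying: 500,000·(EBIT − 75,000) = 1,080,000·(EBIT − 514,000).
Solving, EBIT = (514,000·1,080,000 − 75,000·500,000) / (1,080,000 − 500,000) = 517,620,000,000 / 580,000 = 892,448.28.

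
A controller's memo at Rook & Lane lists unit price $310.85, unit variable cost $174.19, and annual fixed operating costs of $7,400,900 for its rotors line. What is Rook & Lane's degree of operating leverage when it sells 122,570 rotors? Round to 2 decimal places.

Total contribution margin = 122,570 × $136.66 = $16,750,416.20.
Operating income = contribution − fixed costs = $16,750,416.20 − $7,400,900 = $9,349,516.20.
DOL = contribution ÷ EBIT = $16,750,416.20 ÷ $9,349,516.20 = 1.7916.

1.79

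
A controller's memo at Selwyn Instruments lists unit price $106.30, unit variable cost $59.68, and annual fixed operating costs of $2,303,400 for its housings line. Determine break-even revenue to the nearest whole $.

$5,252,068

CM per unit = $106.30 − $59.68 = $46.62; CM ratio = $46.62 / $106.30 = 0.4386.
Break-even sales = FC ÷ CM ratio = $2,303,400 × $106.30 / $46.62 = $5,252,068.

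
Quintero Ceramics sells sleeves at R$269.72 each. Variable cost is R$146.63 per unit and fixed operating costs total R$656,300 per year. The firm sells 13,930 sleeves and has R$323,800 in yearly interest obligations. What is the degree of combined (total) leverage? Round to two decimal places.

2.33

At 13,930 units, contribution = 13,930 × R$123.09 = R$1,714,643.70.
EBIT = R$1,714,643.70 − R$656,300 = R$1,058,343.70. Interest = R$323,800.00.
DOL = R$1,714,643.70 ÷ R$1,058,343.70 = 1.6201; DFL = R$1,058,343.70 ÷ R$734,543.70 = 1.4408.
Combined leverage = 1.6201 × 1.4408 = 2.3342.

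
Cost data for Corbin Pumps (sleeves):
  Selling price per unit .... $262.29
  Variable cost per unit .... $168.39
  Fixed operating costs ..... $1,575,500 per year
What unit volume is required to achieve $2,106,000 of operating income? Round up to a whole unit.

39,207 sleeves

Unit CM = price − variable cost = $262.29 − $168.39 = $93.90.
Units = (FC + target) / CM = ($1,575,500 + $2,106,000) / $93.90 = 39,206.60, so 39,207 sleeves.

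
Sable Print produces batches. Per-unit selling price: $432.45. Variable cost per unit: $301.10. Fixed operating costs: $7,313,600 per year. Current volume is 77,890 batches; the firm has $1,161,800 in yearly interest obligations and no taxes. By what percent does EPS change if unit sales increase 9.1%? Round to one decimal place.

Total contribution margin = 77,890 × $131.35 = $10,230,851.50.
EBIT = $10,230,851.50 − $7,313,600 = $2,917,251.50.
Interest = $1,161,800.00, so EBIT − I = $1,755,451.50.
DCL = total CM / (EBIT − I) = $10,230,851.50 / $1,755,451.50 = 5.8280.
%ΔEPS = DCL × %ΔSales = 5.8280 × +9.1% = +53.0%.

+53.0%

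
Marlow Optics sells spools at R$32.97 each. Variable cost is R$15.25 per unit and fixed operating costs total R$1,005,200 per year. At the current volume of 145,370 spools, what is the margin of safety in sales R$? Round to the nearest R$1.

R$2,922,564

Each unit contributes R$32.97 − R$15.25 = R$17.72. Break-even units = R$1,005,200 ÷ R$17.72 = 56,726.86; break-even revenue = 56,726.86 × R$32.97 = R$1,870,284.65.
Actual sales revenue = 145,370 × R$32.97 = R$4,792,848.90.
Margin of safety = R$4,792,848.90 − R$1,870,284.65 = R$2,922,564.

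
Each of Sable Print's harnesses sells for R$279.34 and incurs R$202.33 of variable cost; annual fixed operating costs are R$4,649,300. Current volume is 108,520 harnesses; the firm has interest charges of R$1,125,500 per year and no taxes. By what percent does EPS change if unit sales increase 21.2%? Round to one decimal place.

At 108,520 units, contribution = 108,520 × R$77.01 = R$8,357,125.20.
Operating income = contribution − fixed costs = R$8,357,125.20 − R$4,649,300 = R$3,707,825.20.
After interest of R$1,125,500.00, pre-tax earnings = R$2,582,325.20.
Degree of combined leverage = contribution ÷ (EBIT − I) = R$8,357,125.20 ÷ R$2,582,325.20 = 3.2363.
EPS therefore changes by 3.2363 × (+21.2%) = +68.6%.

+68.6%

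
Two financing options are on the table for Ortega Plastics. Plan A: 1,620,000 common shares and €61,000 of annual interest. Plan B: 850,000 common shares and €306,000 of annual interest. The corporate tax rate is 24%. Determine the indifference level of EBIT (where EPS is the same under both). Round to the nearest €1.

Set EPS_A = EPS_B: (EBIT − €61,000)(1 − 0.24) ÷ 1,620,000 = (EBIT − €306,000)(1 − 0.24) ÷ 850,000.
The (1 − t) factor cancels: (EBIT − 61,000) × 850,000 = (EBIT − 306,000) × 1,620,000.
Solving, EBIT = (306,000·1,620,000 − 61,000·850,000) / (1,620,000 − 850,000) = 443,870,000,000 / 770,000 = 576,454.55.

€576,455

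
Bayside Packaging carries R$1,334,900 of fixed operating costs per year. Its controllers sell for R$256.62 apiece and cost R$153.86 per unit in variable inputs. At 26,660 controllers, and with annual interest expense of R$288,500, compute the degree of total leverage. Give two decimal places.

2.45

At 26,660 units, contribution = 26,660 × R$102.76 = R$2,739,581.60.
Subtracting fixed costs: EBIT = R$2,739,581.60 − R$1,334,900 = R$1,404,681.60. Interest = R$288,500.00, so EBIT − I = R$1,116,181.60.
Degree of total leverage = total CM / (EBIT − interest) = R$2,739,581.60 / R$1,116,181.60 = 2.4544.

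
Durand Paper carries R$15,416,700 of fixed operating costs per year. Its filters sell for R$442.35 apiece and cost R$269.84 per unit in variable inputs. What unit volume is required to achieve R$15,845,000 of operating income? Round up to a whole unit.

Each unit contributes R$442.35 − R$269.84 = R$172.51.
Required volume = (fixed costs + target profit) ÷ CM = (R$15,416,700 + R$15,845,000) ÷ R$172.51 = 181,216.74, so 181,217 filters.

181,217 filters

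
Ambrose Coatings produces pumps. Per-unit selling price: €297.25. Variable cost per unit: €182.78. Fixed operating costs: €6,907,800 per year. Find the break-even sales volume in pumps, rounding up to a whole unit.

Contribution margin per unit = €297.25 − €182.78 = €114.47.
Units to break even: €6,907,800 ÷ €114.47 = 60,345.94, rounded up to 60,346.

60,346 pumps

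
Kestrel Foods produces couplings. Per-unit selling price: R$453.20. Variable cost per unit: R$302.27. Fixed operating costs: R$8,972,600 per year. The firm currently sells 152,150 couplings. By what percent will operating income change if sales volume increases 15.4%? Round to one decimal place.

+25.3%

At 152,150 units, contribution = 152,150 × R$150.93 = R$22,963,999.50.
Subtracting fixed costs: EBIT = R$22,963,999.50 − R$8,972,600 = R$13,991,399.50.
Degree of operating leverage = R$22,963,999.50 / R$13,991,399.50 = 1.6413.
%ΔEBIT = DOL × %ΔSales = 1.6413 × +15.4% = +25.3%.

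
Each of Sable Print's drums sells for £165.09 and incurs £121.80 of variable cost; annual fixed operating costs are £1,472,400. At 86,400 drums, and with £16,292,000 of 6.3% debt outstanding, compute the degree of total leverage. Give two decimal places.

Total contribution margin = 86,400 × £43.29 = £3,740,256.00.
Operating income = contribution − fixed costs = £3,740,256.00 − £1,472,400 = £2,267,856.00. Interest = £1,026,396.00.
DOL = £3,740,256.00 ÷ £2,267,856.00 = 1.6492; DFL = £2,267,856.00 ÷ £1,241,460.00 = 1.8268.
DCL = DOL × DFL = 1.6492 × 1.8268 = 3.0128.

3.01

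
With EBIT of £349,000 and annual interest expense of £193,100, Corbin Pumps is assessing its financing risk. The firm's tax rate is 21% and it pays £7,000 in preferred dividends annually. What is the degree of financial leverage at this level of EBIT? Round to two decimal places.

Interest = £193,100.00.
Preferred dividends grossed up pre-tax: £7,000 / (1 − 0.21) = £8,860.76.
DFL = EBIT ÷ [EBIT − I − D_p/(1−t)] = £349,000 ÷ [£349,000 − £193,100.00 − £8,860.76] = £349,000 ÷ £147,039.24 = 2.3735.

2.37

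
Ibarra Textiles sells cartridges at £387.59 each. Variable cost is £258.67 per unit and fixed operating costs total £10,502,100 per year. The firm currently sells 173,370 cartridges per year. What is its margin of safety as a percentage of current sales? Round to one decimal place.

Contribution margin per unit = £387.59 − £258.67 = £128.92. Break-even units = £10,502,100 ÷ £128.92 = 81,462.15; break-even revenue = 81,462.15 × £387.59 = £31,573,913.58.
Actual sales revenue = 173,370 × £387.59 = £67,196,478.30.
Margin of safety = (£67,196,478.30 − £31,573,913.58) ÷ £67,196,478.30 = 53.0%.

53.0%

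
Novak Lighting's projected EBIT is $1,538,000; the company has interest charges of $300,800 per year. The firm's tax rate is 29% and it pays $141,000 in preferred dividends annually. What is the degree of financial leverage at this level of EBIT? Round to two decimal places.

1.48

Annual interest charges come to $300,800.00.
Preferred dividends grossed up pre-tax: $141,000 / (1 − 0.29) = $198,591.55.
DFL = EBIT ÷ [EBIT − I − D_p/(1−t)] = $1,538,000 ÷ [$1,538,000 − $300,800.00 − $198,591.55] = $1,538,000 ÷ $1,038,608.45 = 1.4808.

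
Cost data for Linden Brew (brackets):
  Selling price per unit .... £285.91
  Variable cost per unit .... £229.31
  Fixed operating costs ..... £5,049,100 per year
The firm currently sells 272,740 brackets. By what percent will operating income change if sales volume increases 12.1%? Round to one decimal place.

+18.0%

Contribution at this volume is 272,740 × £56.60 = £15,437,084.00.
Subtracting fixed costs: EBIT = £15,437,084.00 − £5,049,100 = £10,387,984.00.
Degree of operating leverage = £15,437,084.00 / £10,387,984.00 = 1.4861.
Operating income changes by 1.4861 × +12.1% = +18.0%.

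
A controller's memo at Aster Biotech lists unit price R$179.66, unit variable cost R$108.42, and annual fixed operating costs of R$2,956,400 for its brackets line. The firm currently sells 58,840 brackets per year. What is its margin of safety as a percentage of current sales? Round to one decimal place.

29.5%

Contribution margin per unit = R$179.66 − R$108.42 = R$71.24. Break-even units = R$2,956,400 ÷ R$71.24 = 41,499.16; break-even revenue = 41,499.16 × R$179.66 = R$7,455,738.69.
Current sales = 58,840 × R$179.66 = R$10,571,194.40.
Margin of safety = (R$10,571,194.40 − R$7,455,738.69) ÷ R$10,571,194.40 = 29.5%.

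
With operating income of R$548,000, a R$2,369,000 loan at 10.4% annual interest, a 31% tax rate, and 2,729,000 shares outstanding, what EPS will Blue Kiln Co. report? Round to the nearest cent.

Pre-tax income = R$548,000 − R$246,376.00 = R$301,624.00.
Net income = R$301,624.00 × (1 − 0.31) = R$208,120.56.
Per share: R$208,120.56 / 2,729,000 shares = R$0.08.

R$0.08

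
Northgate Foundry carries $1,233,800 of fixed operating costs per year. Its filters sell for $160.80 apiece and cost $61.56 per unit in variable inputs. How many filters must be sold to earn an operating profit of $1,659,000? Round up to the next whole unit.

29,150 filters

Contribution margin per unit = $160.80 − $61.56 = $99.24.
Required volume = (fixed costs + target profit) ÷ CM = ($1,233,800 + $1,659,000) ÷ $99.24 = 29,149.54, so 29,150 filters.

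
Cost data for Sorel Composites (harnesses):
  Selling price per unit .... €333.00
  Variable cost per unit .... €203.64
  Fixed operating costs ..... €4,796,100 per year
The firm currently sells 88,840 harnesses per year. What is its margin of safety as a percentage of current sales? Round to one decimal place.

58.3%

Unit CM = price − variable cost = €333.00 − €203.64 = €129.36. Break-even units = €4,796,100 ÷ €129.36 = 37,075.60; break-even revenue = 37,075.60 × €333.00 = €12,346,175.79.
Current sales = 88,840 × €333.00 = €29,583,720.00.
Margin of safety = (€29,583,720.00 − €12,346,175.79) ÷ €29,583,720.00 = 58.3%.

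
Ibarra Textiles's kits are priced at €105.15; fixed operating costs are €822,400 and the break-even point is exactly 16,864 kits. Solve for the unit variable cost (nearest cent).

Contribution per unit must be FC / Q = €822,400 / 16,864 = €48.7666.
Variable cost per unit = €105.15 − €48.7666 = €56.38.

€56.38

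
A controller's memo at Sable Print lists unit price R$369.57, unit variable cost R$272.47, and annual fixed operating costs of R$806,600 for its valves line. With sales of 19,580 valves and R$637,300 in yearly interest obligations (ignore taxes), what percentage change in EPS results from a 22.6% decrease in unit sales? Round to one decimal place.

-94.0%

Contribution at this volume is 19,580 × R$97.10 = R$1,901,218.00.
EBIT = R$1,901,218.00 − R$806,600 = R$1,094,618.00.
Interest = R$637,300.00, so EBIT − I = R$457,318.00.
DCL = total CM / (EBIT − I) = R$1,901,218.00 / R$457,318.00 = 4.1573.
%ΔEPS = DCL × %ΔSales = 4.1573 × -22.6% = -94.0%.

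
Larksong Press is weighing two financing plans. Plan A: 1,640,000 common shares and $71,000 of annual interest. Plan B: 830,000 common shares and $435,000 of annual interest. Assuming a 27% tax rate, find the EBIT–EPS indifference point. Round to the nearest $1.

$807,988

At indifference, (EBIT − 71,000)(1 − t)/1,640,000 = (EBIT − 435,000)(1 − t)/830,000.
Cancelling (1 − t) and cross-multiplying: 830,000·(EBIT − 71,000) = 1,640,000·(EBIT − 435,000).
Solving, EBIT = (435,000·1,640,000 − 71,000·830,000) / (1,640,000 − 830,000) = 654,470,000,000 / 810,000 = 807,987.65.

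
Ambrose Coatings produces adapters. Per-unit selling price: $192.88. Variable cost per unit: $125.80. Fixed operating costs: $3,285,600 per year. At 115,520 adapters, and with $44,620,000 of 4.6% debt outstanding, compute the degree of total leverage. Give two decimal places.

At 115,520 units, contribution = 115,520 × $67.08 = $7,749,081.60.
EBIT = $7,749,081.60 − $3,285,600 = $4,463,481.60. Interest = $2,052,520.00.
DOL = $7,749,081.60 ÷ $4,463,481.60 = 1.7361; DFL = $4,463,481.60 ÷ $2,410,961.60 = 1.8513.
DCL = DOL × DFL = 1.7361 × 1.8513 = 3.2140.

3.21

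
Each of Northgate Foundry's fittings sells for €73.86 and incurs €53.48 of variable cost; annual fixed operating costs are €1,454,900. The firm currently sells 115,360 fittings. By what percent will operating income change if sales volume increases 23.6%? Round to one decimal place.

At 115,360 units, contribution = 115,360 × €20.38 = €2,351,036.80.
Operating income = contribution − fixed costs = €2,351,036.80 − €1,454,900 = €896,136.80.
So DOL = total CM / EBIT = €2,351,036.80 / €896,136.80 = 2.6235.
So EBIT moves 2.6235 × (+23.6%) = +61.9%.

+61.9%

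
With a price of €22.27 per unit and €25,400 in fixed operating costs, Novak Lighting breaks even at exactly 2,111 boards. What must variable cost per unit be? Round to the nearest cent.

Contribution per unit must be FC / Q = €25,400 / 2,111 = €12.0322.
Hence VC = price − CM = €22.27 − €12.0322 = €10.24.

€10.24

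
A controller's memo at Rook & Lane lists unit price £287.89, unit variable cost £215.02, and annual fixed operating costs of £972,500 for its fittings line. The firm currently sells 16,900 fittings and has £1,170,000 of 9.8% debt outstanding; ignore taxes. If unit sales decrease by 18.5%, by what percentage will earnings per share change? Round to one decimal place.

-157.8%

Total contribution margin = 16,900 × £72.87 = £1,231,503.00.
Operating income = contribution − fixed costs = £1,231,503.00 − £972,500 = £259,003.00.
Interest = £114,660.00, so EBIT − I = £144,343.00.
DCL = total CM / (EBIT − I) = £1,231,503.00 / £144,343.00 = 8.5318.
%ΔEPS = DCL × %ΔSales = 8.5318 × -18.5% = -157.8%.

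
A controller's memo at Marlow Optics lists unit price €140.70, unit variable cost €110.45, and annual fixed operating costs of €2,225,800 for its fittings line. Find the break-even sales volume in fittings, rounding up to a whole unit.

73,581 fittings

Contribution margin per unit = €140.70 − €110.45 = €30.25.
Units to break even: €2,225,800 ÷ €30.25 = 73,580.17, rounded up to 73,581.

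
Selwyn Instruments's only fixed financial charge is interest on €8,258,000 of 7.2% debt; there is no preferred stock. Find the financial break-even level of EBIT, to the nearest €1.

Annual interest = 7.2% × €8,258,000 = €594,576.00.
With no preferred dividends, EPS = 0 when EBIT exactly covers interest, so the financial break-even EBIT is €594,576.00.

€594,576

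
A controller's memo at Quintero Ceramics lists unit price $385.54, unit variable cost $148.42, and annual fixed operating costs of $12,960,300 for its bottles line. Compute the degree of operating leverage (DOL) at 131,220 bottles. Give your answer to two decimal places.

1.71

Total contribution margin = 131,220 × $237.12 = $31,114,886.40.
EBIT = $31,114,886.40 − $12,960,300 = $18,154,586.40.
Degree of operating leverage = $31,114,886.40 / $18,154,586.40 = 1.7139.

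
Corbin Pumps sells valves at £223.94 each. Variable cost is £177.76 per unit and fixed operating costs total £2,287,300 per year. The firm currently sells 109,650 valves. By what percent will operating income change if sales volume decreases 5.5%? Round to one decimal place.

Total contribution margin = 109,650 × £46.18 = £5,063,637.00.
Subtracting fixed costs: EBIT = £5,063,637.00 − £2,287,300 = £2,776,337.00.
So DOL = total CM / EBIT = £5,063,637.00 / £2,776,337.00 = 1.8239.
So EBIT moves 1.8239 × (-5.5%) = -10.0%.

-10.0%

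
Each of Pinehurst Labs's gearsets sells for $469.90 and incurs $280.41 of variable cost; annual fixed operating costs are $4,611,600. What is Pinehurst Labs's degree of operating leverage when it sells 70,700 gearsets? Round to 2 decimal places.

1.52

Total contribution margin = 70,700 × $189.49 = $13,396,943.00.
EBIT = $13,396,943.00 − $4,611,600 = $8,785,343.00.
So DOL = total CM / EBIT = $13,396,943.00 / $8,785,343.00 = 1.5249.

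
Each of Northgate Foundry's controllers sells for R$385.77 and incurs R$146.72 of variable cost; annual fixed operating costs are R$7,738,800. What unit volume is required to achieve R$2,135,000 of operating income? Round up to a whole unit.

Each unit contributes R$385.77 − R$146.72 = R$239.05.
Required volume = (fixed costs + target profit) ÷ CM = (R$7,738,800 + R$2,135,000) ÷ R$239.05 = 41,304.33, so 41,305 controllers.

41,305 controllers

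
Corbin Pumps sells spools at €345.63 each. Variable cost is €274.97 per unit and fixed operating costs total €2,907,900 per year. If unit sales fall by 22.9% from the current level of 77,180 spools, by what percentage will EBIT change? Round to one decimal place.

Total contribution margin = 77,180 × €70.66 = €5,453,538.80.
Subtracting fixed costs: EBIT = €5,453,538.80 − €2,907,900 = €2,545,638.80.
So DOL = total CM / EBIT = €5,453,538.80 / €2,545,638.80 = 2.1423.
Operating income changes by 2.1423 × -22.9% = -49.1%.

-49.1%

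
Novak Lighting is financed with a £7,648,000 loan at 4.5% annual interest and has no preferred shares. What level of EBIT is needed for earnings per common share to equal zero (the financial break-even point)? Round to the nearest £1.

Annual interest = 4.5% × £7,648,000 = £344,160.00.
With no preferred dividends, EPS = 0 when EBIT exactly covers interest, so the financial break-even EBIT is £344,160.00.

£344,160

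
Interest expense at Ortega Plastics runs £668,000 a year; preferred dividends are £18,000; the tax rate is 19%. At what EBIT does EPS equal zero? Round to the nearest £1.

£690,222

Grossing the preferred dividend up to pre-tax terms: £18,000 / (1 − 0.19) = £22,222.22.
EPS = 0 when EBIT covers interest plus the pre-tax preferred burden: £668,000 + £22,222.22 = £690,222.22.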